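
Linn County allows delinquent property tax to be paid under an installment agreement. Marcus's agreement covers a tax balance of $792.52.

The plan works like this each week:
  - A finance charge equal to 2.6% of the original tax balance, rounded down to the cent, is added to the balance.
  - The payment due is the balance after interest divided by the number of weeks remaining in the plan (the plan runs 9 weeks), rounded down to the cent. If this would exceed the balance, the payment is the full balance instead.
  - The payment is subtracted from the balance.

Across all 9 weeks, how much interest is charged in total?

$185.40

# | Opening | Interest | Payment | End bal
1 | $792.52 | $20.60 | $90.34 | $722.78
2 | $722.78 | $20.60 | $92.92 | $650.46
3 | $650.46 | $20.60 | $95.86 | $575.20
4 | $575.20 | $20.60 | $99.30 | $496.50
5 | $496.50 | $20.60 | $103.42 | $413.68
6 | $413.68 | $20.60 | $108.57 | $325.71
7 | $325.71 | $20.60 | $115.43 | $230.88
8 | $230.88 | $20.60 | $125.74 | $125.74
9 | $125.74 | $20.60 | $146.34 | $0.00
Total interest: $20.60 + $20.60 + $20.60 + $20.60 + $20.60 + $20.60 + $20.60 + $20.60 + $20.60 = $185.40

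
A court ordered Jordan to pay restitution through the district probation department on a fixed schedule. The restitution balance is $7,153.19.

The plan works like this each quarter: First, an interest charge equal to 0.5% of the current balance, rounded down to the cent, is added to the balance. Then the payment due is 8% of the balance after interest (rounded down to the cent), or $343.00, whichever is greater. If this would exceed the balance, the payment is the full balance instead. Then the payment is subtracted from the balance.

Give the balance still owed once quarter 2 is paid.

$6,115.15

# | Opening | Interest | Payment | End bal
1 | $7,153.19 | $35.76 | $575.11 | $6,613.84
2 | $6,613.84 | $33.06 | $531.75 | $6,115.15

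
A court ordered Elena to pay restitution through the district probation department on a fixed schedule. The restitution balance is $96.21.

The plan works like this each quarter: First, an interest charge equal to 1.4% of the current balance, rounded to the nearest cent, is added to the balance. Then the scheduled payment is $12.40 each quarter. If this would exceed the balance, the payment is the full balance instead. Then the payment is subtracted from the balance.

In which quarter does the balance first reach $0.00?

Quarter 1: $96.21 +$1.35 interest = $97.56; pay $12.40 → $85.16
Quarter 2: $85.16 +$1.19 interest = $86.35; pay $12.40 → $73.95
Quarter 3: $73.95 +$1.04 interest = $74.99; pay $12.40 → $62.59
Quarter 4: $62.59 +$0.88 interest = $63.47; pay $12.40 → $51.07
Quarter 5: $51.07 +$0.71 interest = $51.78; pay $12.40 → $39.38
Quarter 6: $39.38 +$0.55 interest = $39.93; pay $12.40 → $27.53
Quarter 7: $27.53 +$0.39 interest = $27.92; pay $12.40 → $15.52
Quarter 8: $15.52 +$0.22 interest = $15.74; pay $12.40 → $3.34
Quarter 9: $3.34 +$0.05 interest = $3.39; pay $3.39 → $0.00
Balance reaches $0.00 in quarter 9.

9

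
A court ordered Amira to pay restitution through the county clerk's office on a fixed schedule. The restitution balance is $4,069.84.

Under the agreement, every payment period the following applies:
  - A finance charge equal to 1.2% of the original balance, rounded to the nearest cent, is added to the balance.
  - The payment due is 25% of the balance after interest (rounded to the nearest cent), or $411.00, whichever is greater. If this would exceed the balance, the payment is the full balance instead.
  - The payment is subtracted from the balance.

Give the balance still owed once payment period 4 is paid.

$1,387.88

Payment period 1: $4,069.84 +$48.84 interest = $4,118.68; pay $1,029.67 → $3,089.01
Payment period 2: $3,089.01 +$48.84 interest = $3,137.85; pay $784.46 → $2,353.39
Payment period 3: $2,353.39 +$48.84 interest = $2,402.23; pay $600.56 → $1,801.67
Payment period 4: $1,801.67 +$48.84 interest = $1,850.51; pay $462.63 → $1,387.88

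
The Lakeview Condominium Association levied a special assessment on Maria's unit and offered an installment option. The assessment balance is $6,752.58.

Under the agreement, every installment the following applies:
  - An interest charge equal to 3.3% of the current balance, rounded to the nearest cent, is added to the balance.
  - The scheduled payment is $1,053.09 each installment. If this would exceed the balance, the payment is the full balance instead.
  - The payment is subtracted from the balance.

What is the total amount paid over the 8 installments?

Installment 1: opening $6,752.58; interest $222.84 → $6,975.42; payment $1,053.09; balance $5,922.33
Installment 2: opening $5,922.33; interest $195.44 → $6,117.77; payment $1,053.09; balance $5,064.68
Installment 3: opening $5,064.68; interest $167.13 → $5,231.81; payment $1,053.09; balance $4,178.72
Installment 4: opening $4,178.72; interest $137.90 → $4,316.62; payment $1,053.09; balance $3,263.53
Installment 5: opening $3,263.53; interest $107.70 → $3,371.23; payment $1,053.09; balance $2,318.14
Installment 6: opening $2,318.14; interest $76.50 → $2,394.64; payment $1,053.09; balance $1,341.55
Installment 7: opening $1,341.55; interest $44.27 → $1,385.82; payment $1,053.09; balance $332.73
Installment 8: opening $332.73; interest $10.98 → $343.71; payment $343.71; balance $0.00
Total paid: $7,715.34

$7,715.34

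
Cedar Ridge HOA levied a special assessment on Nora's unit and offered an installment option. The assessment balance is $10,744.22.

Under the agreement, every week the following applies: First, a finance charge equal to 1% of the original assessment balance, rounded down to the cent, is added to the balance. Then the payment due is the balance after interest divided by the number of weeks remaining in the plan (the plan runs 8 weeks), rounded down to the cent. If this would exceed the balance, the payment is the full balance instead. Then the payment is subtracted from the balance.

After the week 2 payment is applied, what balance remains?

Week 1: $10,744.22 +$107.44 interest = $10,851.66; pay $1,356.45 → $9,495.21
Week 2: $9,495.21 +$107.44 interest = $9,602.65; pay $1,371.80 → $8,230.85

$8,230.85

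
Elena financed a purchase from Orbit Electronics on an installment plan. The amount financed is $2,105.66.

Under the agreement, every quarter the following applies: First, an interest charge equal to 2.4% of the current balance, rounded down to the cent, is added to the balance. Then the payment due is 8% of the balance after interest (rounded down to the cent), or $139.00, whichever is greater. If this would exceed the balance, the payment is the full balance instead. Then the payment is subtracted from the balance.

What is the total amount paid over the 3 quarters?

Quarter 1: opening $2,105.66; interest $50.53 → $2,156.19; payment $172.49; balance $1,983.70
Quarter 2: opening $1,983.70; interest $47.60 → $2,031.30; payment $162.50; balance $1,868.80
Quarter 3: opening $1,868.80; interest $44.85 → $1,913.65; payment $153.09; balance $1,760.56
Total paid: $488.08

$488.08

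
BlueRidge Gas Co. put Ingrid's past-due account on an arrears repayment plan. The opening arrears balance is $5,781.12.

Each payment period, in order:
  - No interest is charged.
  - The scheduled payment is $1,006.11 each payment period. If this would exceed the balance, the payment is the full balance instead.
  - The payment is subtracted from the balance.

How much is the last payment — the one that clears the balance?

Payment period 1: opening $5,781.12; payment $1,006.11; balance $4,775.01
Payment period 2: opening $4,775.01; payment $1,006.11; balance $3,768.90
Payment period 3: opening $3,768.90; payment $1,006.11; balance $2,762.79
Payment period 4: opening $2,762.79; payment $1,006.11; balance $1,756.68
Payment period 5: opening $1,756.68; payment $1,006.11; balance $750.57
Payment period 6: opening $750.57; payment $750.57; balance $0.00

$750.57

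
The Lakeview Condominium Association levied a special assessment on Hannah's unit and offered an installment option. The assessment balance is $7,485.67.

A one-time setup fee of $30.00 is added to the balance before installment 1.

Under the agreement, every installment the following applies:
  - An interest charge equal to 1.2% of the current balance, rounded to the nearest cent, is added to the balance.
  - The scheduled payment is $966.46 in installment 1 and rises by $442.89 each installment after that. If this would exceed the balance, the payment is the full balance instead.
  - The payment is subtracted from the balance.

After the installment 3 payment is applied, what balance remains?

Installment 1: $7,515.67 +$90.19 interest = $7,605.86; pay $966.46 → $6,639.40
Installment 2: $6,639.40 +$79.67 interest = $6,719.07; pay $1,409.35 → $5,309.72
Installment 3: $5,309.72 +$63.72 interest = $5,373.44; pay $1,852.24 → $3,521.20

$3,521.20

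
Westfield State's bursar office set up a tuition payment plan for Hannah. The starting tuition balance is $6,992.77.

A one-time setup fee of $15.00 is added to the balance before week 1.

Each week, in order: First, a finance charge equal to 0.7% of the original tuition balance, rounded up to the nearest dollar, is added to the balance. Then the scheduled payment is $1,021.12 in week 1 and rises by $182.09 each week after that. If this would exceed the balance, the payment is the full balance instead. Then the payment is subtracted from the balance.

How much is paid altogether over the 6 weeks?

Week 1: $7,007.77 +$49.00 interest = $7,056.77; pay $1,021.12 → $6,035.65
Week 2: $6,035.65 +$49.00 interest = $6,084.65; pay $1,203.21 → $4,881.44
Week 3: $4,881.44 +$49.00 interest = $4,930.44; pay $1,385.30 → $3,545.14
Week 4: $3,545.14 +$49.00 interest = $3,594.14; pay $1,567.39 → $2,026.75
Week 5: $2,026.75 +$49.00 interest = $2,075.75; pay $1,749.48 → $326.27
Week 6: $326.27 +$49.00 interest = $375.27; pay $375.27 → $0.00
Total paid: $7,301.77

$7,301.77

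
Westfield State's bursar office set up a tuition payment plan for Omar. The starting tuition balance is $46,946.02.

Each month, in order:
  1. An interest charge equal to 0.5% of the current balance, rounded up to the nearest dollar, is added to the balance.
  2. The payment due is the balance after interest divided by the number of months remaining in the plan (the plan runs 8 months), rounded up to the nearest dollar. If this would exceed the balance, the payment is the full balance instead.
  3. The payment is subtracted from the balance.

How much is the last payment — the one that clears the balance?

Month 1: opening $46,946.02; interest $235.00 → $47,181.02; payment $5,898.00; balance $41,283.02
Month 2: opening $41,283.02; interest $207.00 → $41,490.02; payment $5,928.00; balance $35,562.02
Month 3: opening $35,562.02; interest $178.00 → $35,740.02; payment $5,957.00; balance $29,783.02
Month 4: opening $29,783.02; interest $149.00 → $29,932.02; payment $5,987.00; balance $23,945.02
Month 5: opening $23,945.02; interest $120.00 → $24,065.02; payment $6,017.00; balance $18,048.02
Month 6: opening $18,048.02; interest $91.00 → $18,139.02; payment $6,047.00; balance $12,092.02
Month 7: opening $12,092.02; interest $61.00 → $12,153.02; payment $6,077.00; balance $6,076.02
Month 8: opening $6,076.02; interest $31.00 → $6,107.02; payment $6,107.02; balance $0.00

$6,107.02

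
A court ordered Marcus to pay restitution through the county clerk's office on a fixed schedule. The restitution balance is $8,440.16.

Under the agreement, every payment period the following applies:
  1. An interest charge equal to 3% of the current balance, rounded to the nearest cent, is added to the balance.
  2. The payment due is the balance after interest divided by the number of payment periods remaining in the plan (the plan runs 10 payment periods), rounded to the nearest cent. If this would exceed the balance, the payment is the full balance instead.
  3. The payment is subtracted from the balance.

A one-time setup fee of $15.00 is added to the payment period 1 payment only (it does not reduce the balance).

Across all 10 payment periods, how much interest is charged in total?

# | Opening | Interest | Payment | Fee | End bal
1 | $8,440.16 | $253.20 | $869.34 | $15.00 | $7,824.02
2 | $7,824.02 | $234.72 | $895.42 | — | $7,163.32
3 | $7,163.32 | $214.90 | $922.28 | — | $6,455.94
4 | $6,455.94 | $193.68 | $949.95 | — | $5,699.67
5 | $5,699.67 | $170.99 | $978.44 | — | $4,892.22
6 | $4,892.22 | $146.77 | $1,007.80 | — | $4,031.19
7 | $4,031.19 | $120.94 | $1,038.03 | — | $3,114.10
8 | $3,114.10 | $93.42 | $1,069.17 | — | $2,138.35
9 | $2,138.35 | $64.15 | $1,101.25 | — | $1,101.25
10 | $1,101.25 | $33.04 | $1,134.29 | — | $0.00
Total interest: $253.20 + $234.72 + $214.90 + $193.68 + $170.99 + $146.77 + $120.94 + $93.42 + $64.15 + $33.04 = $1,525.81

$1,525.81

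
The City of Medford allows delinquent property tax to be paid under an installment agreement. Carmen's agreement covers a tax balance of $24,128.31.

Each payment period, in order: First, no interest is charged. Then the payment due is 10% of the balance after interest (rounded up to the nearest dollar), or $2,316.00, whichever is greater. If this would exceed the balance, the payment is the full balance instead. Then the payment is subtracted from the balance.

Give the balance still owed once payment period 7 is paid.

$7,819.31

Payment period 1: opening $24,128.31; payment $2,413.00; balance $21,715.31
Payment period 2: opening $21,715.31; payment $2,316.00; balance $19,399.31
Payment period 3: opening $19,399.31; payment $2,316.00; balance $17,083.31
Payment period 4: opening $17,083.31; payment $2,316.00; balance $14,767.31
Payment period 5: opening $14,767.31; payment $2,316.00; balance $12,451.31
Payment period 6: opening $12,451.31; payment $2,316.00; balance $10,135.31
Payment period 7: opening $10,135.31; payment $2,316.00; balance $7,819.31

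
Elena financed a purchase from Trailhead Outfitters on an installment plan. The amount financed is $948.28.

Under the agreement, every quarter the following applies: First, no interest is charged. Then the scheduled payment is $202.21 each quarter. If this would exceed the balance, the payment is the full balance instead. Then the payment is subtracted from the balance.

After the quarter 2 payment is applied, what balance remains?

Quarter 1: $948.28 − $202.21 → $746.07
Quarter 2: $746.07 − $202.21 → $543.86

$543.86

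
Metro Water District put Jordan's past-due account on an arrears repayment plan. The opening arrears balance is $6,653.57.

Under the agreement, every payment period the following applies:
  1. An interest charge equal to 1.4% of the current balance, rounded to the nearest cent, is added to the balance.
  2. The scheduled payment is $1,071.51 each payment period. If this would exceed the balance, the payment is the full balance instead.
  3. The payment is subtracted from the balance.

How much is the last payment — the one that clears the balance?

$582.11

Payment period 1: opening $6,653.57; interest $93.15 → $6,746.72; payment $1,071.51; balance $5,675.21
Payment period 2: opening $5,675.21; interest $79.45 → $5,754.66; payment $1,071.51; balance $4,683.15
Payment period 3: opening $4,683.15; interest $65.56 → $4,748.71; payment $1,071.51; balance $3,677.20
Payment period 4: opening $3,677.20; interest $51.48 → $3,728.68; payment $1,071.51; balance $2,657.17
Payment period 5: opening $2,657.17; interest $37.20 → $2,694.37; payment $1,071.51; balance $1,622.86
Payment period 6: opening $1,622.86; interest $22.72 → $1,645.58; payment $1,071.51; balance $574.07
Payment period 7: opening $574.07; interest $8.04 → $582.11; payment $582.11; balance $0.00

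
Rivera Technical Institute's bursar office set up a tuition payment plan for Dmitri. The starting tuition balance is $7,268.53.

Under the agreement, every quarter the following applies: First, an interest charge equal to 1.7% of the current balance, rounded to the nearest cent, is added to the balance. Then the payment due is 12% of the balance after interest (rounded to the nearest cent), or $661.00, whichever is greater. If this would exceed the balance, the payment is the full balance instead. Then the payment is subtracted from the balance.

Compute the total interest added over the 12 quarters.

# | Opening | Interest | Payment | End bal
1 | $7,268.53 | $123.57 | $887.05 | $6,505.05
2 | $6,505.05 | $110.59 | $793.88 | $5,821.76
3 | $5,821.76 | $98.97 | $710.49 | $5,210.24
4 | $5,210.24 | $88.57 | $661.00 | $4,637.81
5 | $4,637.81 | $78.84 | $661.00 | $4,055.65
6 | $4,055.65 | $68.95 | $661.00 | $3,463.60
7 | $3,463.60 | $58.88 | $661.00 | $2,861.48
8 | $2,861.48 | $48.65 | $661.00 | $2,249.13
9 | $2,249.13 | $38.24 | $661.00 | $1,626.37
10 | $1,626.37 | $27.65 | $661.00 | $993.02
11 | $993.02 | $16.88 | $661.00 | $348.90
12 | $348.90 | $5.93 | $354.83 | $0.00
Total interest: $123.57 + $110.59 + $98.97 + $88.57 + $78.84 + $68.95 + $58.88 + $48.65 + $38.24 + $27.65 + $16.88 + $5.93 = $765.72

$765.72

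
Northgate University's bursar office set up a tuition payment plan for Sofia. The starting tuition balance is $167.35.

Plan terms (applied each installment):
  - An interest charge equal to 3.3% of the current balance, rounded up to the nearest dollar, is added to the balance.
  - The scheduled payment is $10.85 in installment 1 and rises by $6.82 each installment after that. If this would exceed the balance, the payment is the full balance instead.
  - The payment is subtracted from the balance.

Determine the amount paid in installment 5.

Installment 1: opening $167.35; interest $6.00 → $173.35; payment $10.85; balance $162.50
Installment 2: opening $162.50; interest $6.00 → $168.50; payment $17.67; balance $150.83
Installment 3: opening $150.83; interest $5.00 → $155.83; payment $24.49; balance $131.34
Installment 4: opening $131.34; interest $5.00 → $136.34; payment $31.31; balance $105.03
Installment 5: opening $105.03; interest $4.00 → $109.03; payment $38.13; balance $70.90

$38.13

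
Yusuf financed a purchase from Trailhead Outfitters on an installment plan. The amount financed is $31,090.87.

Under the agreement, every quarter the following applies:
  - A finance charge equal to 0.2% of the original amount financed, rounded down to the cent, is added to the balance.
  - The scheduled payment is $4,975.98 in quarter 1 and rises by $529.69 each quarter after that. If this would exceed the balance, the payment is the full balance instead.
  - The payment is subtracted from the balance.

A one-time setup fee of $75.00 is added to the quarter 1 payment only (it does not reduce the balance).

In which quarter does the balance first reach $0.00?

6

# | Opening | Interest | Payment | Fee | End bal
1 | $31,090.87 | $62.18 | $4,975.98 | $75.00 | $26,177.07
2 | $26,177.07 | $62.18 | $5,505.67 | — | $20,733.58
3 | $20,733.58 | $62.18 | $6,035.36 | — | $14,760.40
4 | $14,760.40 | $62.18 | $6,565.05 | — | $8,257.53
5 | $8,257.53 | $62.18 | $7,094.74 | — | $1,224.97
6 | $1,224.97 | $62.18 | $1,287.15 | — | $0.00
Balance reaches $0.00 in quarter 6.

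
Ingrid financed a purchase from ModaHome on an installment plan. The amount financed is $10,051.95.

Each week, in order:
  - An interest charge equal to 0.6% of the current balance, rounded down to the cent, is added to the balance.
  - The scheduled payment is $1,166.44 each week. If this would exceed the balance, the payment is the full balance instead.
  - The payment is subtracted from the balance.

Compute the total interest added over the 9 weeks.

Week 1: $10,051.95 +$60.31 interest = $10,112.26; pay $1,166.44 → $8,945.82
Week 2: $8,945.82 +$53.67 interest = $8,999.49; pay $1,166.44 → $7,833.05
Week 3: $7,833.05 +$46.99 interest = $7,880.04; pay $1,166.44 → $6,713.60
Week 4: $6,713.60 +$40.28 interest = $6,753.88; pay $1,166.44 → $5,587.44
Week 5: $5,587.44 +$33.52 interest = $5,620.96; pay $1,166.44 → $4,454.52
Week 6: $4,454.52 +$26.72 interest = $4,481.24; pay $1,166.44 → $3,314.80
Week 7: $3,314.80 +$19.88 interest = $3,334.68; pay $1,166.44 → $2,168.24
Week 8: $2,168.24 +$13.00 interest = $2,181.24; pay $1,166.44 → $1,014.80
Week 9: $1,014.80 +$6.08 interest = $1,020.88; pay $1,020.88 → $0.00
Total interest: $60.31 + $53.67 + $46.99 + $40.28 + $33.52 + $26.72 + $19.88 + $13.00 + $6.08 = $300.45

$300.45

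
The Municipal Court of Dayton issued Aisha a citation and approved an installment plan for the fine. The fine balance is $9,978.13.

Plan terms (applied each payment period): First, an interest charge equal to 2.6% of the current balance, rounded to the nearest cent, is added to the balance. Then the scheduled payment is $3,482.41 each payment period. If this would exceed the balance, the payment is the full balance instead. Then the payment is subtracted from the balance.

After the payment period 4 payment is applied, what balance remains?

Payment period 1: $9,978.13 +$259.43 interest = $10,237.56; pay $3,482.41 → $6,755.15
Payment period 2: $6,755.15 +$175.63 interest = $6,930.78; pay $3,482.41 → $3,448.37
Payment period 3: $3,448.37 +$89.66 interest = $3,538.03; pay $3,482.41 → $55.62
Payment period 4: $55.62 +$1.45 interest = $57.07; pay $57.07 → $0.00

$0.00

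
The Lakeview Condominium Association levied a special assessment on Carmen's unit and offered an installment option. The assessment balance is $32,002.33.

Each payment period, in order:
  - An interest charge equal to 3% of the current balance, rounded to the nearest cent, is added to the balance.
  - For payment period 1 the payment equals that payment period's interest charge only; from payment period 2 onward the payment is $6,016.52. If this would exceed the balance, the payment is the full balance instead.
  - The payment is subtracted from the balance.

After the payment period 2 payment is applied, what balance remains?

$26,945.88

Payment period 1: opening $32,002.33; interest $960.07 → $32,962.40; payment $960.07; balance $32,002.33
Payment period 2: opening $32,002.33; interest $960.07 → $32,962.40; payment $6,016.52; balance $26,945.88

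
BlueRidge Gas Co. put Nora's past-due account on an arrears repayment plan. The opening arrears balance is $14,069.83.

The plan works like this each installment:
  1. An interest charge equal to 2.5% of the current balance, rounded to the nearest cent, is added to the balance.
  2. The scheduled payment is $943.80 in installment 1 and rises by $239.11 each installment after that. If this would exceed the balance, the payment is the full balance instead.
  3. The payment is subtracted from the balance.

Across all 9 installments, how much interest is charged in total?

$2,079.16

# | Opening | Interest | Payment | End bal
1 | $14,069.83 | $351.75 | $943.80 | $13,477.78
2 | $13,477.78 | $336.94 | $1,182.91 | $12,631.81
3 | $12,631.81 | $315.80 | $1,422.02 | $11,525.59
4 | $11,525.59 | $288.14 | $1,661.13 | $10,152.60
5 | $10,152.60 | $253.82 | $1,900.24 | $8,506.18
6 | $8,506.18 | $212.65 | $2,139.35 | $6,579.48
7 | $6,579.48 | $164.49 | $2,378.46 | $4,365.51
8 | $4,365.51 | $109.14 | $2,617.57 | $1,857.08
9 | $1,857.08 | $46.43 | $1,903.51 | $0.00
Total interest: $351.75 + $336.94 + $315.80 + $288.14 + $253.82 + $212.65 + $164.49 + $109.14 + $46.43 = $2,079.16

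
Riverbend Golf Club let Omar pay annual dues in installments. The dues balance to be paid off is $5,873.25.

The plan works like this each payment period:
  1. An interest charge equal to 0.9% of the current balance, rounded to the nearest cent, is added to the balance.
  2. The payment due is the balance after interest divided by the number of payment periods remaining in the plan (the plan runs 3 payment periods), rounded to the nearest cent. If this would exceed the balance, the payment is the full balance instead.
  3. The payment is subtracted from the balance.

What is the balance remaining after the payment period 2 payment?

$1,993.15

Payment period 1: opening $5,873.25; interest $52.86 → $5,926.11; payment $1,975.37; balance $3,950.74
Payment period 2: opening $3,950.74; interest $35.56 → $3,986.30; payment $1,993.15; balance $1,993.15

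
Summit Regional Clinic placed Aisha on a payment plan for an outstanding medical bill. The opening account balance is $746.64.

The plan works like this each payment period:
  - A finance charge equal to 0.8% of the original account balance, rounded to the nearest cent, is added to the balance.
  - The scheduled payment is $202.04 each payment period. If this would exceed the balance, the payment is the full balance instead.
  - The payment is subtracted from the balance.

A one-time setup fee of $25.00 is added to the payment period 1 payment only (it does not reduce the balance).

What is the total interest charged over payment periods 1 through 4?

# | Opening | Interest | Payment | Fee | End bal
1 | $746.64 | $5.97 | $202.04 | $25.00 | $550.57
2 | $550.57 | $5.97 | $202.04 | — | $354.50
3 | $354.50 | $5.97 | $202.04 | — | $158.43
4 | $158.43 | $5.97 | $164.40 | — | $0.00
Total interest: $5.97 + $5.97 + $5.97 + $5.97 = $23.88

$23.88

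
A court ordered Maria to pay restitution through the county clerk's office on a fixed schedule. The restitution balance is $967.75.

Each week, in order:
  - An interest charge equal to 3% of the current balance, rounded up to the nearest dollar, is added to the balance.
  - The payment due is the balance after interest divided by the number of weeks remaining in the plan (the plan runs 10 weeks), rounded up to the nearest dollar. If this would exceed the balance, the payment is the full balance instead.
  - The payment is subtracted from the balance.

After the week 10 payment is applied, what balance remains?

$0.00

Week 1: opening $967.75; interest $30.00 → $997.75; payment $100.00; balance $897.75
Week 2: opening $897.75; interest $27.00 → $924.75; payment $103.00; balance $821.75
Week 3: opening $821.75; interest $25.00 → $846.75; payment $106.00; balance $740.75
Week 4: opening $740.75; interest $23.00 → $763.75; payment $110.00; balance $653.75
Week 5: opening $653.75; interest $20.00 → $673.75; payment $113.00; balance $560.75
Week 6: opening $560.75; interest $17.00 → $577.75; payment $116.00; balance $461.75
Week 7: opening $461.75; interest $14.00 → $475.75; payment $119.00; balance $356.75
Week 8: opening $356.75; interest $11.00 → $367.75; payment $123.00; balance $244.75
Week 9: opening $244.75; interest $8.00 → $252.75; payment $127.00; balance $125.75
Week 10: opening $125.75; interest $4.00 → $129.75; payment $129.75; balance $0.00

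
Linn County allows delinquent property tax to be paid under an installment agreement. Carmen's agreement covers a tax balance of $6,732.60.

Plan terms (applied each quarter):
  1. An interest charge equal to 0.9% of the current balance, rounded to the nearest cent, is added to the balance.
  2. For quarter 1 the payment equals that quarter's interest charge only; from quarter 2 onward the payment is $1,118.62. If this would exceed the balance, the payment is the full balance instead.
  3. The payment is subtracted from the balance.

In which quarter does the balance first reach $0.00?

8

Quarter 1: opening $6,732.60; interest $60.59 → $6,793.19; payment $60.59; balance $6,732.60
Quarter 2: opening $6,732.60; interest $60.59 → $6,793.19; payment $1,118.62; balance $5,674.57
Quarter 3: opening $5,674.57; interest $51.07 → $5,725.64; payment $1,118.62; balance $4,607.02
Quarter 4: opening $4,607.02; interest $41.46 → $4,648.48; payment $1,118.62; balance $3,529.86
Quarter 5: opening $3,529.86; interest $31.77 → $3,561.63; payment $1,118.62; balance $2,443.01
Quarter 6: opening $2,443.01; interest $21.99 → $2,465.00; payment $1,118.62; balance $1,346.38
Quarter 7: opening $1,346.38; interest $12.12 → $1,358.50; payment $1,118.62; balance $239.88
Quarter 8: opening $239.88; interest $2.16 → $242.04; payment $242.04; balance $0.00
Balance reaches $0.00 in quarter 8.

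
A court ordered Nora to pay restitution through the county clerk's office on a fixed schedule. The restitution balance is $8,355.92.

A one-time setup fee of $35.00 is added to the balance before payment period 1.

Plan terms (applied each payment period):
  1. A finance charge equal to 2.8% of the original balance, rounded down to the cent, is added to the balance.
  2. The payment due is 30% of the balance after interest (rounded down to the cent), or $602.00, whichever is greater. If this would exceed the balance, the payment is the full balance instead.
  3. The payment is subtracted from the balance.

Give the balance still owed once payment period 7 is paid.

Payment period 1: $8,390.92 +$233.96 interest = $8,624.88; pay $2,587.46 → $6,037.42
Payment period 2: $6,037.42 +$233.96 interest = $6,271.38; pay $1,881.41 → $4,389.97
Payment period 3: $4,389.97 +$233.96 interest = $4,623.93; pay $1,387.17 → $3,236.76
Payment period 4: $3,236.76 +$233.96 interest = $3,470.72; pay $1,041.21 → $2,429.51
Payment period 5: $2,429.51 +$233.96 interest = $2,663.47; pay $799.04 → $1,864.43
Payment period 6: $1,864.43 +$233.96 interest = $2,098.39; pay $629.51 → $1,468.88
Payment period 7: $1,468.88 +$233.96 interest = $1,702.84; pay $602.00 → $1,100.84

$1,100.84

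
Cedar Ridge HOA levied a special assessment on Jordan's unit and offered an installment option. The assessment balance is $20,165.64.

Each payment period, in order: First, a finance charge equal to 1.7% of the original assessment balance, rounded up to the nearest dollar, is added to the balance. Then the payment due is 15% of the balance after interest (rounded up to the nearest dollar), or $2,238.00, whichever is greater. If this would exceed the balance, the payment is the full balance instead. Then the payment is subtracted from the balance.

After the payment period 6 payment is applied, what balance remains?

Payment period 1: $20,165.64 +$343.00 interest = $20,508.64; pay $3,077.00 → $17,431.64
Payment period 2: $17,431.64 +$343.00 interest = $17,774.64; pay $2,667.00 → $15,107.64
Payment period 3: $15,107.64 +$343.00 interest = $15,450.64; pay $2,318.00 → $13,132.64
Payment period 4: $13,132.64 +$343.00 interest = $13,475.64; pay $2,238.00 → $11,237.64
Payment period 5: $11,237.64 +$343.00 interest = $11,580.64; pay $2,238.00 → $9,342.64
Payment period 6: $9,342.64 +$343.00 interest = $9,685.64; pay $2,238.00 → $7,447.64

$7,447.64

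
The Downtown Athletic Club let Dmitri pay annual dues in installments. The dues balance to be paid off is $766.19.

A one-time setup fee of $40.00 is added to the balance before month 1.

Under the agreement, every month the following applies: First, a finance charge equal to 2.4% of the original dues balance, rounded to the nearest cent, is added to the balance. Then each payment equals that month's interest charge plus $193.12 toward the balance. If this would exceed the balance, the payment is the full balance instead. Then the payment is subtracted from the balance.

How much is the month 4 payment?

$211.51

Month 1: opening $806.19; interest $18.39 → $824.58; payment $211.51; balance $613.07
Month 2: opening $613.07; interest $18.39 → $631.46; payment $211.51; balance $419.95
Month 3: opening $419.95; interest $18.39 → $438.34; payment $211.51; balance $226.83
Month 4: opening $226.83; interest $18.39 → $245.22; payment $211.51; balance $33.71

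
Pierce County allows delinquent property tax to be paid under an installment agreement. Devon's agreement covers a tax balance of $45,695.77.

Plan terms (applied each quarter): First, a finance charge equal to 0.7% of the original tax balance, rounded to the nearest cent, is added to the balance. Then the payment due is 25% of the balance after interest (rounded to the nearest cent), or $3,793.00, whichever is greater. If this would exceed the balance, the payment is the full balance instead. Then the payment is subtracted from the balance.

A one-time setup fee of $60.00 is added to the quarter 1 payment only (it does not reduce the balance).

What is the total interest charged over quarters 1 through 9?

$2,878.83

Quarter 1: opening $45,695.77; interest $319.87 → $46,015.64; payment $11,503.91 (+ $60.00 fee); balance $34,511.73
Quarter 2: opening $34,511.73; interest $319.87 → $34,831.60; payment $8,707.90; balance $26,123.70
Quarter 3: opening $26,123.70; interest $319.87 → $26,443.57; payment $6,610.89; balance $19,832.68
Quarter 4: opening $19,832.68; interest $319.87 → $20,152.55; payment $5,038.14; balance $15,114.41
Quarter 5: opening $15,114.41; interest $319.87 → $15,434.28; payment $3,858.57; balance $11,575.71
Quarter 6: opening $11,575.71; interest $319.87 → $11,895.58; payment $3,793.00; balance $8,102.58
Quarter 7: opening $8,102.58; interest $319.87 → $8,422.45; payment $3,793.00; balance $4,629.45
Quarter 8: opening $4,629.45; interest $319.87 → $4,949.32; payment $3,793.00; balance $1,156.32
Quarter 9: opening $1,156.32; interest $319.87 → $1,476.19; payment $1,476.19; balance $0.00
Total interest: $319.87 + $319.87 + $319.87 + $319.87 + $319.87 + $319.87 + $319.87 + $319.87 + $319.87 = $2,878.83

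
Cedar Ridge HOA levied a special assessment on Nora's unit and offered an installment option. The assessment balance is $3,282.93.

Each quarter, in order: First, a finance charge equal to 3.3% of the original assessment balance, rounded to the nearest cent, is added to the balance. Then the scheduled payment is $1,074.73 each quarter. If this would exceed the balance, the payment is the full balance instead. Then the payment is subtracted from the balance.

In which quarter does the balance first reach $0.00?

# | Opening | Interest | Payment | End bal
1 | $3,282.93 | $108.34 | $1,074.73 | $2,316.54
2 | $2,316.54 | $108.34 | $1,074.73 | $1,350.15
3 | $1,350.15 | $108.34 | $1,074.73 | $383.76
4 | $383.76 | $108.34 | $492.10 | $0.00
Balance reaches $0.00 in quarter 4.

4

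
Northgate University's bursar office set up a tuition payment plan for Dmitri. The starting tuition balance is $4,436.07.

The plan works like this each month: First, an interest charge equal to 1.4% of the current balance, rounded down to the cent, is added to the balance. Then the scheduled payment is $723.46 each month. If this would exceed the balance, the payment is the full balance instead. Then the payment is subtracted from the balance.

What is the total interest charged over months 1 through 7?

$235.65

Month 1: $4,436.07 +$62.10 interest = $4,498.17; pay $723.46 → $3,774.71
Month 2: $3,774.71 +$52.84 interest = $3,827.55; pay $723.46 → $3,104.09
Month 3: $3,104.09 +$43.45 interest = $3,147.54; pay $723.46 → $2,424.08
Month 4: $2,424.08 +$33.93 interest = $2,458.01; pay $723.46 → $1,734.55
Month 5: $1,734.55 +$24.28 interest = $1,758.83; pay $723.46 → $1,035.37
Month 6: $1,035.37 +$14.49 interest = $1,049.86; pay $723.46 → $326.40
Month 7: $326.40 +$4.56 interest = $330.96; pay $330.96 → $0.00
Total interest: $62.10 + $52.84 + $43.45 + $33.93 + $24.28 + $14.49 + $4.56 = $235.65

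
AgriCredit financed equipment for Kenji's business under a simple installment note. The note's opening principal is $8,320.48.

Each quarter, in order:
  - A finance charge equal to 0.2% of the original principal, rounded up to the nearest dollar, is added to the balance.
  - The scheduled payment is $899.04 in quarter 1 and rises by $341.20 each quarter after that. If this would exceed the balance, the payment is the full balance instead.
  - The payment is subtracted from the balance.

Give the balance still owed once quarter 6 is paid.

$0.00

Quarter 1: opening $8,320.48; interest $17.00 → $8,337.48; payment $899.04; balance $7,438.44
Quarter 2: opening $7,438.44; interest $17.00 → $7,455.44; payment $1,240.24; balance $6,215.20
Quarter 3: opening $6,215.20; interest $17.00 → $6,232.20; payment $1,581.44; balance $4,650.76
Quarter 4: opening $4,650.76; interest $17.00 → $4,667.76; payment $1,922.64; balance $2,745.12
Quarter 5: opening $2,745.12; interest $17.00 → $2,762.12; payment $2,263.84; balance $498.28
Quarter 6: opening $498.28; interest $17.00 → $515.28; payment $515.28; balance $0.00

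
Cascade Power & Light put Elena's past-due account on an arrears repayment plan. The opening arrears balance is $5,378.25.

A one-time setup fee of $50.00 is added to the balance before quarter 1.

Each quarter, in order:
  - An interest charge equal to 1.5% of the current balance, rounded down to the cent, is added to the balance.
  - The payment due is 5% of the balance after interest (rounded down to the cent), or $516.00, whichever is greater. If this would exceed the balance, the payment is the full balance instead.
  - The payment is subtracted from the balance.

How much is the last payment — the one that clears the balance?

# | Opening | Interest | Payment | End bal
1 | $5,428.25 | $81.42 | $516.00 | $4,993.67
2 | $4,993.67 | $74.90 | $516.00 | $4,552.57
3 | $4,552.57 | $68.28 | $516.00 | $4,104.85
4 | $4,104.85 | $61.57 | $516.00 | $3,650.42
5 | $3,650.42 | $54.75 | $516.00 | $3,189.17
6 | $3,189.17 | $47.83 | $516.00 | $2,721.00
7 | $2,721.00 | $40.81 | $516.00 | $2,245.81
8 | $2,245.81 | $33.68 | $516.00 | $1,763.49
9 | $1,763.49 | $26.45 | $516.00 | $1,273.94
10 | $1,273.94 | $19.10 | $516.00 | $777.04
11 | $777.04 | $11.65 | $516.00 | $272.69
12 | $272.69 | $4.09 | $276.78 | $0.00

$276.78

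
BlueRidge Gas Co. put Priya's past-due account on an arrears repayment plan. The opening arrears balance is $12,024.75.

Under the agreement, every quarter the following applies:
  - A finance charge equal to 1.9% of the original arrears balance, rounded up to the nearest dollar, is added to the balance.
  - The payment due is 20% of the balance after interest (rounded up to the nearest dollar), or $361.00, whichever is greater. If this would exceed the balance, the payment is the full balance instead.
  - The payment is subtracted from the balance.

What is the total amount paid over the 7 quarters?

Quarter 1: $12,024.75 +$229.00 interest = $12,253.75; pay $2,451.00 → $9,802.75
Quarter 2: $9,802.75 +$229.00 interest = $10,031.75; pay $2,007.00 → $8,024.75
Quarter 3: $8,024.75 +$229.00 interest = $8,253.75; pay $1,651.00 → $6,602.75
Quarter 4: $6,602.75 +$229.00 interest = $6,831.75; pay $1,367.00 → $5,464.75
Quarter 5: $5,464.75 +$229.00 interest = $5,693.75; pay $1,139.00 → $4,554.75
Quarter 6: $4,554.75 +$229.00 interest = $4,783.75; pay $957.00 → $3,826.75
Quarter 7: $3,826.75 +$229.00 interest = $4,055.75; pay $812.00 → $3,243.75
Total paid: $10,384.00

$10,384.00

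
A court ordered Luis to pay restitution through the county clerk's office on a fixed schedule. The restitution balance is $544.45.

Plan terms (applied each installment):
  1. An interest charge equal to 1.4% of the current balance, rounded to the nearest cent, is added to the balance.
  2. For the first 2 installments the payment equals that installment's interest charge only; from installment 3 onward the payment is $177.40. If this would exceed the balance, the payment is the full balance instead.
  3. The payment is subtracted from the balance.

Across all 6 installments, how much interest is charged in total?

$31.34

Installment 1: opening $544.45; interest $7.62 → $552.07; payment $7.62; balance $544.45
Installment 2: opening $544.45; interest $7.62 → $552.07; payment $7.62; balance $544.45
Installment 3: opening $544.45; interest $7.62 → $552.07; payment $177.40; balance $374.67
Installment 4: opening $374.67; interest $5.25 → $379.92; payment $177.40; balance $202.52
Installment 5: opening $202.52; interest $2.84 → $205.36; payment $177.40; balance $27.96
Installment 6: opening $27.96; interest $0.39 → $28.35; payment $28.35; balance $0.00
Total interest: $7.62 + $7.62 + $7.62 + $5.25 + $2.84 + $0.39 = $31.34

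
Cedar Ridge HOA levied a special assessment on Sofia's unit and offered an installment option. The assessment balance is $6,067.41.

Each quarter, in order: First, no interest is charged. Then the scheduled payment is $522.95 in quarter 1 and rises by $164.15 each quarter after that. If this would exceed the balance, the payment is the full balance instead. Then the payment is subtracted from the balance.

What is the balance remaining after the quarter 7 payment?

$0.00

Quarter 1: opening $6,067.41; payment $522.95; balance $5,544.46
Quarter 2: opening $5,544.46; payment $687.10; balance $4,857.36
Quarter 3: opening $4,857.36; payment $851.25; balance $4,006.11
Quarter 4: opening $4,006.11; payment $1,015.40; balance $2,990.71
Quarter 5: opening $2,990.71; payment $1,179.55; balance $1,811.16
Quarter 6: opening $1,811.16; payment $1,343.70; balance $467.46
Quarter 7: opening $467.46; payment $467.46; balance $0.00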